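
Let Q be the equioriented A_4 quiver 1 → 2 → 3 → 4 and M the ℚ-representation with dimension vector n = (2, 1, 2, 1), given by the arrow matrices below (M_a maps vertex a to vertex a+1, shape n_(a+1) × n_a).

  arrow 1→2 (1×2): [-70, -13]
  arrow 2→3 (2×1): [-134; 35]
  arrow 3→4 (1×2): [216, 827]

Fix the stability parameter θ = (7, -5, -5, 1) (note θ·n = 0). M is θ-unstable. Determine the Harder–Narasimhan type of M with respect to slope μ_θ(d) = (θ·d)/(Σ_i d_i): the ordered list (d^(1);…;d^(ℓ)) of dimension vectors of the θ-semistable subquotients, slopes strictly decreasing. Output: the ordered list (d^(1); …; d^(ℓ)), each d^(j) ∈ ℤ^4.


Interval decomposition of M: I[1,1], I[1,4], I[3,3].
HN type (ℓ=4): μ^(1)=7; μ^(2)=1; μ^(3)=-1; μ^(4)=-5

((1, 0, 0, 0); (0, 0, 0, 1); (1, 1, 1, 0); (0, 0, 1, 0))


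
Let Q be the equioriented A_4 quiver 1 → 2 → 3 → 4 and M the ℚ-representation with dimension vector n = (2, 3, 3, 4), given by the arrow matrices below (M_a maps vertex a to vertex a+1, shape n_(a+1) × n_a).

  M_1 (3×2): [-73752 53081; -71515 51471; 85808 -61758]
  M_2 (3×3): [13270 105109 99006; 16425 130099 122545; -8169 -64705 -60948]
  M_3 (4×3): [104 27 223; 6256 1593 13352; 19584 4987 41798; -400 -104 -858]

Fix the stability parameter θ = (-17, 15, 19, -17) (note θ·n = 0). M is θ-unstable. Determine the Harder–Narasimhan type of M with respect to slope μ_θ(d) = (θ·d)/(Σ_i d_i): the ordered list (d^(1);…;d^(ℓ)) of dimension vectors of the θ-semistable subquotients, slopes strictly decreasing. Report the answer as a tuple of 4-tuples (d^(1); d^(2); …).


Interval decomposition of M: I[1,3], I[1,4], I[2,4], I[4,4]^2.
HN type (ℓ=4): μ^(1)=19; μ^(2)=15; μ^(3)=17/3; μ^(4)=-17

((0, 0, 1, 0); (0, 1, 0, 0); (0, 2, 2, 2); (2, 0, 0, 2))


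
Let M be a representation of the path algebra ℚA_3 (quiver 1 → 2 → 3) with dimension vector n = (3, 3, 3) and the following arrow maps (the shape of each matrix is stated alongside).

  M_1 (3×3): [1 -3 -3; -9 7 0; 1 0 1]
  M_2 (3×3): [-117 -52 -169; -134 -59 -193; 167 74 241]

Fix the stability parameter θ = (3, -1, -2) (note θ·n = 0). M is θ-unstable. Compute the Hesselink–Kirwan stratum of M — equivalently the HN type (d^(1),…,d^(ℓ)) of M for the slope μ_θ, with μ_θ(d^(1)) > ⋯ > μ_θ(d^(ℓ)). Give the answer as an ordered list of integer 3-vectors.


Via rank(M_{q-1}∘⋯∘M_p): M ≅ I[1,2], I[1,3]^2, I[3,3].
μ_θ-semistable layers: μ^(1)=1; μ^(2)=0; μ^(3)=-2

((1, 1, 0); (2, 2, 2); (0, 0, 1))


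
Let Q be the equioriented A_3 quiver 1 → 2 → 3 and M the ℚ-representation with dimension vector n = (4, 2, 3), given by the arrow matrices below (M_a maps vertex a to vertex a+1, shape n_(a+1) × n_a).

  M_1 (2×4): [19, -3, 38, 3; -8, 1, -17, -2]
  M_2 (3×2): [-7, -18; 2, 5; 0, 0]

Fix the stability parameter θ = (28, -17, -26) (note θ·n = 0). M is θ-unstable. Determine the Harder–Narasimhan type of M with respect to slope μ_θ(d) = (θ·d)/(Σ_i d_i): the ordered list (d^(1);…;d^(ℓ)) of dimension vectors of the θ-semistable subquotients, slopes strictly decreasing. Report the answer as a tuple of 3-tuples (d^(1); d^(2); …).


Barcode: M ≅ I[1,1]^2, I[1,3]^2, I[3,3]. HN layers by μ_θ (3 steps, strictly decreasing):
  μ^(1)=28; μ^(2)=-5; μ^(3)=-26

((2, 0, 0); (2, 2, 2); (0, 0, 1))


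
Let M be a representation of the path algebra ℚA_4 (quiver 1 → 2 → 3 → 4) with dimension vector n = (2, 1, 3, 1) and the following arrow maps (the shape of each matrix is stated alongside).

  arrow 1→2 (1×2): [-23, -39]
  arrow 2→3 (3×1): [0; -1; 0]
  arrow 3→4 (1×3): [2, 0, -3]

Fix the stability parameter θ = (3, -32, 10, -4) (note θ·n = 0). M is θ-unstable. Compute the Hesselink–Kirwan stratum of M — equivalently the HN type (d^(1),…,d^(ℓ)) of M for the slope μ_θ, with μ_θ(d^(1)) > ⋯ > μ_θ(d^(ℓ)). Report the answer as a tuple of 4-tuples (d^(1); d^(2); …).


Via rank(M_{q-1}∘⋯∘M_p): M ≅ I[1,1], I[1,3], I[3,3], I[3,4].
μ_θ-semistable layers: μ^(1)=10; μ^(2)=3; μ^(3)=-29/2

((0, 0, 2, 0); (1, 0, 1, 1); (1, 1, 0, 0))


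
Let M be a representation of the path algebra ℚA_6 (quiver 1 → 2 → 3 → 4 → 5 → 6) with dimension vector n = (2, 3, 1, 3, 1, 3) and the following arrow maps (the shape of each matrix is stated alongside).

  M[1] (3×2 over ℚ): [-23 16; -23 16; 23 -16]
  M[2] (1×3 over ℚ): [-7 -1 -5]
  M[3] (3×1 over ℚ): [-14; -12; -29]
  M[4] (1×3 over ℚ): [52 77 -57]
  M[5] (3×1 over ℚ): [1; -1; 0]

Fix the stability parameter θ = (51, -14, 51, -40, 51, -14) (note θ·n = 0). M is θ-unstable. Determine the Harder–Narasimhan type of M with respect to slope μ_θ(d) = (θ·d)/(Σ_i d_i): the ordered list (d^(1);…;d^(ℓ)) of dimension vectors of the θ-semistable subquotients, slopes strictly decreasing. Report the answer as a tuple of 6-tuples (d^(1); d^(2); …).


Barcode: M ≅ I[1,1], I[1,6], I[2,2]^2, I[4,4]^2, I[6,6]^2. HN layers by μ_θ (5 steps, strictly decreasing):
  μ^(1)=51; μ^(2)=37/2; μ^(3)=12; μ^(4)=-14; μ^(5)=-40

((1, 0, 0, 0, 0, 0); (0, 0, 0, 0, 1, 1); (1, 1, 1, 1, 0, 0); (0, 2, 0, 0, 0, 2); (0, 0, 0, 2, 0, 0))


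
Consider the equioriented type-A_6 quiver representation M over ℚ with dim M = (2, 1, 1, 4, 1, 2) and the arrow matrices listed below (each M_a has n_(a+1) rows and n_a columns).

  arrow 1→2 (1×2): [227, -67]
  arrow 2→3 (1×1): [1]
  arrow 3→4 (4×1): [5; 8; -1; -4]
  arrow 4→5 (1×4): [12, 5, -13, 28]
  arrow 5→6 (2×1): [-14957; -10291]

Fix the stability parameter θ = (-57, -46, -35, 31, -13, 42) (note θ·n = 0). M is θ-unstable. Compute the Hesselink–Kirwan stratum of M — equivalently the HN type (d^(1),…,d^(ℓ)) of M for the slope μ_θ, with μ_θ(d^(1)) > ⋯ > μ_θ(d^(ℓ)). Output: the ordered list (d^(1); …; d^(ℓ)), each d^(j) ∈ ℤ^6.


Barcode: M ≅ I[1,1], I[1,6], I[4,4]^3, I[6,6]. HN layers by μ_θ (6 steps, strictly decreasing):
  μ^(1)=42; μ^(2)=31; μ^(3)=9; μ^(4)=-35; μ^(5)=-46; μ^(6)=-57

((0, 0, 0, 0, 0, 2); (0, 0, 0, 3, 0, 0); (0, 0, 0, 1, 1, 0); (0, 0, 1, 0, 0, 0); (0, 1, 0, 0, 0, 0); (2, 0, 0, 0, 0, 0))


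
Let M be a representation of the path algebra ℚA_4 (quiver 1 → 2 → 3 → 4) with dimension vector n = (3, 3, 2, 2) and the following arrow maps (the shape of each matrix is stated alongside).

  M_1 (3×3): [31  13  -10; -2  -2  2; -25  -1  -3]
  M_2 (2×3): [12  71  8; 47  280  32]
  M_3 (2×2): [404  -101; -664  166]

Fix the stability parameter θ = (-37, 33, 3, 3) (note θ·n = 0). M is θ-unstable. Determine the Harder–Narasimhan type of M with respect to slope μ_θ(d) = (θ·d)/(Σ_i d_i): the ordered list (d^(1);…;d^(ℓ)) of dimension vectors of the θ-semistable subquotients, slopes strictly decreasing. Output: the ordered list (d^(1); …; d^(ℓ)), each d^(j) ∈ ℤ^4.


Barcode: M ≅ I[1,1], I[1,3], I[1,4], I[2,2], I[4,4]. HN layers by μ_θ (5 steps, strictly decreasing):
  μ^(1)=33; μ^(2)=18; μ^(3)=13; μ^(4)=3; μ^(5)=-37

((0, 1, 0, 0); (0, 1, 1, 0); (0, 1, 1, 1); (0, 0, 0, 1); (3, 0, 0, 0))


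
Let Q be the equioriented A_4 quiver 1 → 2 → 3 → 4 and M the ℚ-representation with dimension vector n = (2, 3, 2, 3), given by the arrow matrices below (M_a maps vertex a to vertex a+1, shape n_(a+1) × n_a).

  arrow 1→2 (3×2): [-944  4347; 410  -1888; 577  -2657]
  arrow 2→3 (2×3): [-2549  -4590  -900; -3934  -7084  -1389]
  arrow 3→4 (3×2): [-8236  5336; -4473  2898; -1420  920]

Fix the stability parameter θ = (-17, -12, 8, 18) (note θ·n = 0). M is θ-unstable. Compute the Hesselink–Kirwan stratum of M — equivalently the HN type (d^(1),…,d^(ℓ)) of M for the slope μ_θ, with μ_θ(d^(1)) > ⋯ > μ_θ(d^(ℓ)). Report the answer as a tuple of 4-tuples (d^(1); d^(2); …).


Interval decomposition of M: I[1,3], I[1,4], I[2,2], I[4,4]^2.
HN type (ℓ=4): μ^(1)=18; μ^(2)=8; μ^(3)=-12; μ^(4)=-17

((0, 0, 0, 3); (0, 0, 2, 0); (0, 3, 0, 0); (2, 0, 0, 0))


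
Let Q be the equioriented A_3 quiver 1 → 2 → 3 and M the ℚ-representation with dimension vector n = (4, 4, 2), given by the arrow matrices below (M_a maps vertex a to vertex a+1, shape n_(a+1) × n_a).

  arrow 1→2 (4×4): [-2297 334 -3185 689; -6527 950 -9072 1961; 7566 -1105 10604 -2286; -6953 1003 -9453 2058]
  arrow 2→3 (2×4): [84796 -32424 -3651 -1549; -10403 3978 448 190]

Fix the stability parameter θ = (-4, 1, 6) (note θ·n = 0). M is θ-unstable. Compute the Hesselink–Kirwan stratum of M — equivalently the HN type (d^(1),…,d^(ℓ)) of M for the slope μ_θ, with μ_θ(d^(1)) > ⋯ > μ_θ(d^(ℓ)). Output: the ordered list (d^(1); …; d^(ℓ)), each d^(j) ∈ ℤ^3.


Interval decomposition of M: I[1,2]^2, I[1,3]^2.
HN type (ℓ=3): μ^(1)=6; μ^(2)=1; μ^(3)=-4

((0, 0, 2); (0, 4, 0); (4, 0, 0))


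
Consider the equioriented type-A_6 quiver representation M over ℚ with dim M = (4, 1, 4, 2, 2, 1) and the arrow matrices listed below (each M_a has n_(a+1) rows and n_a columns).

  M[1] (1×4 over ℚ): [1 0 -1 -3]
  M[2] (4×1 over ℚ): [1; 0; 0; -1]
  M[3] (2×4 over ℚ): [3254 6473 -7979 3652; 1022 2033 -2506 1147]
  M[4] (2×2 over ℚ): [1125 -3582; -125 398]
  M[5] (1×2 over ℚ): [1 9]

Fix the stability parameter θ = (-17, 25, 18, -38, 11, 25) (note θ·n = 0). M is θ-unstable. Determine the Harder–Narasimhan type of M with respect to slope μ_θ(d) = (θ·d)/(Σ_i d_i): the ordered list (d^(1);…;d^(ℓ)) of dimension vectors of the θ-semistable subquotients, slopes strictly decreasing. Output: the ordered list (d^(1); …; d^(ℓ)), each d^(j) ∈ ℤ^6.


Barcode: M ≅ I[1,1]^3, I[1,4], I[3,3]^2, I[3,5], I[5,6]. HN layers by μ_θ (6 steps, strictly decreasing):
  μ^(1)=25; μ^(2)=18; μ^(3)=11; μ^(4)=5/3; μ^(5)=-10; μ^(6)=-17

((0, 0, 0, 0, 0, 1); (0, 0, 2, 0, 0, 0); (0, 0, 0, 0, 2, 0); (0, 1, 1, 1, 0, 0); (0, 0, 1, 1, 0, 0); (4, 0, 0, 0, 0, 0))


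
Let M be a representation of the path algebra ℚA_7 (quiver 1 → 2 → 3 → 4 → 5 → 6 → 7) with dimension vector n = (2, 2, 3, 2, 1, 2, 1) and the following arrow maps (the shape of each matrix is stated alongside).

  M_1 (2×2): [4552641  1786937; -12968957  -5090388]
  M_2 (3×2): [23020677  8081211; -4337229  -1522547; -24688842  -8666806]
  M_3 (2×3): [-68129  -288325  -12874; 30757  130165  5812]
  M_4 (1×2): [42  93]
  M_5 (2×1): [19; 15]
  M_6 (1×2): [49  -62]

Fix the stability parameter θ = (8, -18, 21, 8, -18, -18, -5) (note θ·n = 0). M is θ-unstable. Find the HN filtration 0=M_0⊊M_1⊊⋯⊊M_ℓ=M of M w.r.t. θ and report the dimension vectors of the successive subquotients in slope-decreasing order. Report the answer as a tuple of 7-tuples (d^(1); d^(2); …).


Barcode: M ≅ I[1,2], I[1,3], I[3,4], I[3,7], I[6,6]. HN layers by μ_θ (5 steps, strictly decreasing):
  μ^(1)=21; μ^(2)=29/2; μ^(3)=-12/5; μ^(4)=-5; μ^(5)=-18

((0, 0, 1, 0, 0, 0, 0); (0, 0, 1, 1, 0, 0, 0); (0, 0, 1, 1, 1, 1, 1); (2, 2, 0, 0, 0, 0, 0); (0, 0, 0, 0, 0, 1, 0))


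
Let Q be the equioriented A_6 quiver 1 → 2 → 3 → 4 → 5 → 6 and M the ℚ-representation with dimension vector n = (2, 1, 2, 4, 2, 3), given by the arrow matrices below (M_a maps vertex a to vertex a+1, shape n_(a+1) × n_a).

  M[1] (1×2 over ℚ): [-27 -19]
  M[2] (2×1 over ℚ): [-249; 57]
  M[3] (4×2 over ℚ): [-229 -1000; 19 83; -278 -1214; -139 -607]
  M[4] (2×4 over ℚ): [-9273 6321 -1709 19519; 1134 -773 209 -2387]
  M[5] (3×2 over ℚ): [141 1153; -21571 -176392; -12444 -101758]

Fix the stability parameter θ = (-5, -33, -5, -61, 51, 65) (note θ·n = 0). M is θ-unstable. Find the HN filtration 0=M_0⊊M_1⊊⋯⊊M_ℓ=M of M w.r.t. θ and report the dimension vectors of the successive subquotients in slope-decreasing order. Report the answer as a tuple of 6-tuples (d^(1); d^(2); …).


Via rank(M_{q-1}∘⋯∘M_p): M ≅ I[1,1], I[1,6], I[3,4], I[4,4], I[4,6], I[6,6].
μ_θ-semistable layers: μ^(1)=65; μ^(2)=51; μ^(3)=-5; μ^(4)=-26; μ^(5)=-33; μ^(6)=-61

((0, 0, 0, 0, 0, 3); (0, 0, 0, 0, 2, 0); (1, 0, 0, 0, 0, 0); (1, 1, 1, 1, 0, 0); (0, 0, 1, 1, 0, 0); (0, 0, 0, 2, 0, 0))


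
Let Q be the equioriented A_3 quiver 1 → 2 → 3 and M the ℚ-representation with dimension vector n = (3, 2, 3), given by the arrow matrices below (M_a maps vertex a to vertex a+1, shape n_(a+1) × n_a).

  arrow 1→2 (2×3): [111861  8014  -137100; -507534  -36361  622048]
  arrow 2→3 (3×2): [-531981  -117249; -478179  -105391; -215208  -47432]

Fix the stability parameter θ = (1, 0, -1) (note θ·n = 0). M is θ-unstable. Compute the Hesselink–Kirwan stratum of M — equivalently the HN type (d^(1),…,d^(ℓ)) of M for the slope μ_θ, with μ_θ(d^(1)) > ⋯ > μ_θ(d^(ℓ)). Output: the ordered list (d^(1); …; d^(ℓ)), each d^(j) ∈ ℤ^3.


Via rank(M_{q-1}∘⋯∘M_p): M ≅ I[1,1], I[1,2], I[1,3], I[3,3]^2.
μ_θ-semistable layers: μ^(1)=1; μ^(2)=1/2; μ^(3)=0; μ^(4)=-1

((1, 0, 0); (1, 1, 0); (1, 1, 1); (0, 0, 2))


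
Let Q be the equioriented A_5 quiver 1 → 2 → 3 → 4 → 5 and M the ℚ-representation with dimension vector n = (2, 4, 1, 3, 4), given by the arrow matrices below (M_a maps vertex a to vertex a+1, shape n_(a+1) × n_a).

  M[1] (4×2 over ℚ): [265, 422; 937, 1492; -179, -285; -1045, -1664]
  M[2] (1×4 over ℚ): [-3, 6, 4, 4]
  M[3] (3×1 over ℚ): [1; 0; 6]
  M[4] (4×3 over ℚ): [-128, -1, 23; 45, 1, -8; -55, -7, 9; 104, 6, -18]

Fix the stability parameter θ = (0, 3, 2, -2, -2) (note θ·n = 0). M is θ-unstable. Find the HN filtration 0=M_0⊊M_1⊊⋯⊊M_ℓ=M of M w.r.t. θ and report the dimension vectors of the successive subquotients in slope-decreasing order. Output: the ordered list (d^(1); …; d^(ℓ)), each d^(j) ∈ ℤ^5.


Via rank(M_{q-1}∘⋯∘M_p): M ≅ I[1,2], I[1,5], I[2,2]^2, I[4,5]^2, I[5,5].
μ_θ-semistable layers: μ^(1)=3; μ^(2)=1/4; μ^(3)=0; μ^(4)=-2

((0, 3, 0, 0, 0); (0, 1, 1, 1, 1); (2, 0, 0, 0, 0); (0, 0, 0, 2, 3))


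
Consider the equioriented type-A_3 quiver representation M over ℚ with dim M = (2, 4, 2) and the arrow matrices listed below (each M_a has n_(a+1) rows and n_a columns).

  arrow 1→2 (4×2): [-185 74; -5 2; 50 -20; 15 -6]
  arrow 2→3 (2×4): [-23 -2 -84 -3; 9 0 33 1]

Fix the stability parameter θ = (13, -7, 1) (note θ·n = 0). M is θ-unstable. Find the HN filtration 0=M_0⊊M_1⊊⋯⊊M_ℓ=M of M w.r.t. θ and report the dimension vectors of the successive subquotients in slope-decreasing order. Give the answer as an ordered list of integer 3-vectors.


Interval decomposition of M: I[1,1], I[1,3], I[2,2]^2, I[2,3].
HN type (ℓ=4): μ^(1)=13; μ^(2)=7/3; μ^(3)=1; μ^(4)=-7

((1, 0, 0); (1, 1, 1); (0, 0, 1); (0, 3, 0))


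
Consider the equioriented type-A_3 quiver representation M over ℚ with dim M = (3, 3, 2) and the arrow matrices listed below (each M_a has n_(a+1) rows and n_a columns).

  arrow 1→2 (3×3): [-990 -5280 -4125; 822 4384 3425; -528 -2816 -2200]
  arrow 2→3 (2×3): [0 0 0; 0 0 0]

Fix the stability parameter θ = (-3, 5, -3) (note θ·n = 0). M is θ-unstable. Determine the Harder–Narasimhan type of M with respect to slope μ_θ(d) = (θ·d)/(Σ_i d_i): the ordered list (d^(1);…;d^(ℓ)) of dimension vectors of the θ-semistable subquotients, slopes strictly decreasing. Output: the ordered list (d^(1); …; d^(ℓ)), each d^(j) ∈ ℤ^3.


Barcode: M ≅ I[1,1]^2, I[1,2], I[2,2]^2, I[3,3]^2. HN layers by μ_θ (2 steps, strictly decreasing):
  μ^(1)=5; μ^(2)=-3

((0, 3, 0); (3, 0, 2))


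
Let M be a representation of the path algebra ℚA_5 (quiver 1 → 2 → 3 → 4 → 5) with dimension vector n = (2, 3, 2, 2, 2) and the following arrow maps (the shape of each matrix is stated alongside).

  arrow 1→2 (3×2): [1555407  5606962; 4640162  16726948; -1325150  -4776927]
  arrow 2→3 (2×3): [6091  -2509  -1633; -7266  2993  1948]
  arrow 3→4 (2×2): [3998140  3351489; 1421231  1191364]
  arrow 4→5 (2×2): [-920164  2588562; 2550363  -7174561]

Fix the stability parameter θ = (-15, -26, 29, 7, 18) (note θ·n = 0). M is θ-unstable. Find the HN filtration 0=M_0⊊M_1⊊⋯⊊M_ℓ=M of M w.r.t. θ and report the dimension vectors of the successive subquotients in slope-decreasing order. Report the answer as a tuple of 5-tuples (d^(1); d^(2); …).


Barcode: M ≅ I[1,2], I[1,5], I[2,5]. HN layers by μ_θ (3 steps, strictly decreasing):
  μ^(1)=18; μ^(2)=-41/2; μ^(3)=-26

((0, 0, 2, 2, 2); (2, 2, 0, 0, 0); (0, 1, 0, 0, 0))


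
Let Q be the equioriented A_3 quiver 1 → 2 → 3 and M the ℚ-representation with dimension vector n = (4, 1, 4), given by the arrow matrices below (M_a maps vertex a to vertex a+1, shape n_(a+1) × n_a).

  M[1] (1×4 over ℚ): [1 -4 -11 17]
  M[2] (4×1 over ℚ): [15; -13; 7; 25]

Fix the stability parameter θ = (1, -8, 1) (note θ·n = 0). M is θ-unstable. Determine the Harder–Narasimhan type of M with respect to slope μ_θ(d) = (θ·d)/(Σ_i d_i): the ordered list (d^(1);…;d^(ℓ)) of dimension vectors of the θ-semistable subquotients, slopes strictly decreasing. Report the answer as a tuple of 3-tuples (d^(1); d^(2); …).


Barcode: M ≅ I[1,1]^3, I[1,3], I[3,3]^3. HN layers by μ_θ (2 steps, strictly decreasing):
  μ^(1)=1; μ^(2)=-7/2

((3, 0, 4); (1, 1, 0))


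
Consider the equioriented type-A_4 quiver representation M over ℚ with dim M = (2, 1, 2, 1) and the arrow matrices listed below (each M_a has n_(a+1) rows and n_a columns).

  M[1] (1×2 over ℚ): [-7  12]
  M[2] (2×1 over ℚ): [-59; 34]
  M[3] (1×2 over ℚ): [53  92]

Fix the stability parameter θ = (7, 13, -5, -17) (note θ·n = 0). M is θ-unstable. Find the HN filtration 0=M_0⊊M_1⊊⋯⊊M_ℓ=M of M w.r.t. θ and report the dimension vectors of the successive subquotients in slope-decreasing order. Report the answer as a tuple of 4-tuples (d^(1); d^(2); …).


Barcode: M ≅ I[1,1], I[1,4], I[3,3]. HN layers by μ_θ (3 steps, strictly decreasing):
  μ^(1)=7; μ^(2)=-1/2; μ^(3)=-5

((1, 0, 0, 0); (1, 1, 1, 1); (0, 0, 1, 0))


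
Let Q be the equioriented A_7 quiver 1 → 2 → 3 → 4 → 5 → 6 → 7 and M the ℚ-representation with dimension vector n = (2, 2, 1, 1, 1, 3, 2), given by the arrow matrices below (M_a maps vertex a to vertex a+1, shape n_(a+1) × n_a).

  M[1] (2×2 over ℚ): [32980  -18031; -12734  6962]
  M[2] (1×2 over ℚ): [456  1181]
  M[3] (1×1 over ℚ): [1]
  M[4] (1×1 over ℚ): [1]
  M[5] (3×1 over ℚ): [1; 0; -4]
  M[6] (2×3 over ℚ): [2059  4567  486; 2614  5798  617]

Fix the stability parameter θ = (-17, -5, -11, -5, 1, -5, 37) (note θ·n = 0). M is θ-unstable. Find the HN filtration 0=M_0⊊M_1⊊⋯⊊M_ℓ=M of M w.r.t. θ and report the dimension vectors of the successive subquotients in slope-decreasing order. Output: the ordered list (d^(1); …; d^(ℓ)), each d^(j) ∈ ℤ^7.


Via rank(M_{q-1}∘⋯∘M_p): M ≅ I[1,2], I[1,7], I[6,6], I[6,7].
μ_θ-semistable layers: μ^(1)=37; μ^(2)=-2; μ^(3)=-5; μ^(4)=-8; μ^(5)=-17

((0, 0, 0, 0, 0, 0, 2); (0, 0, 0, 0, 1, 1, 0); (0, 1, 0, 1, 0, 2, 0); (0, 1, 1, 0, 0, 0, 0); (2, 0, 0, 0, 0, 0, 0))


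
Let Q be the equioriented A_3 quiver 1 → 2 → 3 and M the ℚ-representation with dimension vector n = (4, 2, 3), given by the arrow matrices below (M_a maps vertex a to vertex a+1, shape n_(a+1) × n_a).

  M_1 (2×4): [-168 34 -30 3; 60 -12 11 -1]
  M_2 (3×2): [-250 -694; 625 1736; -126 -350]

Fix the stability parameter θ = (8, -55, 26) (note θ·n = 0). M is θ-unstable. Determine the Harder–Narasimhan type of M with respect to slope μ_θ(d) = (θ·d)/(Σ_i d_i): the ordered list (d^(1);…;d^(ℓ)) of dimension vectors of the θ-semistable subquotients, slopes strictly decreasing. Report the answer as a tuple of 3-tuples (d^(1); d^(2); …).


Via rank(M_{q-1}∘⋯∘M_p): M ≅ I[1,1]^2, I[1,3]^2, I[3,3].
μ_θ-semistable layers: μ^(1)=26; μ^(2)=8; μ^(3)=-47/2

((0, 0, 3); (2, 0, 0); (2, 2, 0))


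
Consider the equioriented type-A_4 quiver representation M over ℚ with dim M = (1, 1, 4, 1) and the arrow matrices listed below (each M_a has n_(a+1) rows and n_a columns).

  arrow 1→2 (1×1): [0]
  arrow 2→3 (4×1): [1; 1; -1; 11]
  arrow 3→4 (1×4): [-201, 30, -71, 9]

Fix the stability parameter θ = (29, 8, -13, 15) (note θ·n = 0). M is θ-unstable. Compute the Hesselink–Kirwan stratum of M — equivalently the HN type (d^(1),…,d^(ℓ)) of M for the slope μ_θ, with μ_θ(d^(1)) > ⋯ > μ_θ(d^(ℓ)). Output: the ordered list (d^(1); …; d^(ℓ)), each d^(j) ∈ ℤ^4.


Via rank(M_{q-1}∘⋯∘M_p): M ≅ I[1,1], I[2,4], I[3,3]^3.
μ_θ-semistable layers: μ^(1)=29; μ^(2)=15; μ^(3)=-5/2; μ^(4)=-13

((1, 0, 0, 0); (0, 0, 0, 1); (0, 1, 1, 0); (0, 0, 3, 0))


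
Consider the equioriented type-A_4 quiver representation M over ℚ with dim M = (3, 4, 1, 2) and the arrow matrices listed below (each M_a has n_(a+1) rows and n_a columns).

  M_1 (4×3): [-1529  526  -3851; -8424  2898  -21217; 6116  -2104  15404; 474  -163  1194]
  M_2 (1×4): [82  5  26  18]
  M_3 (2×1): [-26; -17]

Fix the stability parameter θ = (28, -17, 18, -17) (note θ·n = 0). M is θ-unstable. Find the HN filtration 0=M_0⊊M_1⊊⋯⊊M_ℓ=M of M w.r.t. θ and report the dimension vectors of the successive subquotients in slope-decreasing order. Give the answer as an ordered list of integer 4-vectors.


Via rank(M_{q-1}∘⋯∘M_p): M ≅ I[1,2]^2, I[1,4], I[2,2], I[4,4].
μ_θ-semistable layers: μ^(1)=11/2; μ^(2)=3; μ^(3)=-17

((2, 2, 0, 0); (1, 1, 1, 1); (0, 1, 0, 1))


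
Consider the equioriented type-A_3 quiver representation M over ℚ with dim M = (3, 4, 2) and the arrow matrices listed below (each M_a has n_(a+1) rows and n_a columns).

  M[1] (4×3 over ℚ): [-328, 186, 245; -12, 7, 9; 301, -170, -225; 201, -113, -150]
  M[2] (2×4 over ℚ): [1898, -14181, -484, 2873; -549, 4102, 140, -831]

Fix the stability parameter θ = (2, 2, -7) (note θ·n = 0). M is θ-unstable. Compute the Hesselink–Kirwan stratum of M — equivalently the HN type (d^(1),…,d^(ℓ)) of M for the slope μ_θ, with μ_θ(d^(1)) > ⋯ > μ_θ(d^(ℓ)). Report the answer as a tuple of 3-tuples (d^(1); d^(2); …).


Interval decomposition of M: I[1,2], I[1,3]^2, I[2,2].
HN type (ℓ=2): μ^(1)=2; μ^(2)=-1

((1, 2, 0); (2, 2, 2))


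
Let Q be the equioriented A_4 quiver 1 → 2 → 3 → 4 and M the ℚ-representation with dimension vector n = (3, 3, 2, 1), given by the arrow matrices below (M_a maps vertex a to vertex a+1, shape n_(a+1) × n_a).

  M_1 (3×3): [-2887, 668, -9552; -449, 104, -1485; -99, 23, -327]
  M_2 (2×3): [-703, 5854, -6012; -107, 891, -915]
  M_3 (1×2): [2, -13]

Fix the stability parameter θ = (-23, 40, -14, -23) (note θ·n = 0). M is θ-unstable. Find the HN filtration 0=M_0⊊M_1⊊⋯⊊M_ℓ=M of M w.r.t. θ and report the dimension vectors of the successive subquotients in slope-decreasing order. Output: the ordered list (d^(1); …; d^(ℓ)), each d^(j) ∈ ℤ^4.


Interval decomposition of M: I[1,2], I[1,3], I[1,4].
HN type (ℓ=4): μ^(1)=40; μ^(2)=13; μ^(3)=1; μ^(4)=-23

((0, 1, 0, 0); (0, 1, 1, 0); (0, 1, 1, 1); (3, 0, 0, 0))


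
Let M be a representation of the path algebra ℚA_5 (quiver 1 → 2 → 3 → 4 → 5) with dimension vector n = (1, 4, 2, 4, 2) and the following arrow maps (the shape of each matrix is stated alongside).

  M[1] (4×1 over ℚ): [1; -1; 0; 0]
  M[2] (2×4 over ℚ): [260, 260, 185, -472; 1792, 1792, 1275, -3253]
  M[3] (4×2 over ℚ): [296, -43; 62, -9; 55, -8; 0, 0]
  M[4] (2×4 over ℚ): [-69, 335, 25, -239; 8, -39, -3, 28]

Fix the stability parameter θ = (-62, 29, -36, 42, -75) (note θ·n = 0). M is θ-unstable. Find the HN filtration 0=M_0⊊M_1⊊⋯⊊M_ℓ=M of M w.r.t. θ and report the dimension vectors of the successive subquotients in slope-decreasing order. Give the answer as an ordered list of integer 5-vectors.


Interval decomposition of M: I[1,2], I[2,2], I[2,5]^2, I[4,4]^2.
HN type (ℓ=4): μ^(1)=42; μ^(2)=29; μ^(3)=-10; μ^(4)=-62

((0, 0, 0, 2, 0); (0, 2, 0, 0, 0); (0, 2, 2, 2, 2); (1, 0, 0, 0, 0))


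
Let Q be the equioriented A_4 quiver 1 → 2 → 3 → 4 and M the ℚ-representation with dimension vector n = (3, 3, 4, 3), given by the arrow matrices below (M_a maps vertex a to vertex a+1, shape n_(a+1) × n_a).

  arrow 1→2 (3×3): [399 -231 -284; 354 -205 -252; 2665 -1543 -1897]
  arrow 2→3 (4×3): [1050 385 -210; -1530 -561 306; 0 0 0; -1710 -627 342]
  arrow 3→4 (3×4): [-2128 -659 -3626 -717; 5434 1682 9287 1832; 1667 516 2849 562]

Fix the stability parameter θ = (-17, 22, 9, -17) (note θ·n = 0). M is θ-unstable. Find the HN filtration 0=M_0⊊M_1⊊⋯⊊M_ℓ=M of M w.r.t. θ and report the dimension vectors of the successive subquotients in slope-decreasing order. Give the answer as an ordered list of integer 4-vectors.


Barcode: M ≅ I[1,2]^2, I[1,4], I[3,3], I[3,4]^2. HN layers by μ_θ (5 steps, strictly decreasing):
  μ^(1)=22; μ^(2)=9; μ^(3)=14/3; μ^(4)=-4; μ^(5)=-17

((0, 2, 0, 0); (0, 0, 1, 0); (0, 1, 1, 1); (0, 0, 2, 2); (3, 0, 0, 0))


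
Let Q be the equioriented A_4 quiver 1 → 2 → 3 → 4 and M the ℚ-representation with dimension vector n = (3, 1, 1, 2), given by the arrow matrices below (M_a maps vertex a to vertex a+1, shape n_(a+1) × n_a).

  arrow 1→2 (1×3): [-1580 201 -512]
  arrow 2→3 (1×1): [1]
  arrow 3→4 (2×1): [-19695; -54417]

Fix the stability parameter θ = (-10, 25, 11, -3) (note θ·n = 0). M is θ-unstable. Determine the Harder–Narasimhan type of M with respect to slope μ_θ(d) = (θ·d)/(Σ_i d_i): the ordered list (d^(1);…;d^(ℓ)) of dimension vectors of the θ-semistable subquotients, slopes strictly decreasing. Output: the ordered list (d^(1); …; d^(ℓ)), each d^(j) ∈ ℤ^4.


Interval decomposition of M: I[1,1]^2, I[1,4], I[4,4].
HN type (ℓ=3): μ^(1)=11; μ^(2)=-3; μ^(3)=-10

((0, 1, 1, 1); (0, 0, 0, 1); (3, 0, 0, 0))


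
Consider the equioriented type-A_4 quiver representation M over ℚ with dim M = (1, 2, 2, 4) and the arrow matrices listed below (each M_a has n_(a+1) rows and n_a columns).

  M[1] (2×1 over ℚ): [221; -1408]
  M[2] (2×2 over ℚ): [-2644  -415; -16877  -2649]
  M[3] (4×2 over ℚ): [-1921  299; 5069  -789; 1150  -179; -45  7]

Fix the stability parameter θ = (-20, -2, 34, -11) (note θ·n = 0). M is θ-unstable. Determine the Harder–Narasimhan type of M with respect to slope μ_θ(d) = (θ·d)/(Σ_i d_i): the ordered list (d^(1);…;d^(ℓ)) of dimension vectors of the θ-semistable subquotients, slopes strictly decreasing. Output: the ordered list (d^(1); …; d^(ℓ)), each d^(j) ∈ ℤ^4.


Interval decomposition of M: I[1,4], I[2,4], I[4,4]^2.
HN type (ℓ=4): μ^(1)=23/2; μ^(2)=-2; μ^(3)=-11; μ^(4)=-20

((0, 0, 2, 2); (0, 2, 0, 0); (0, 0, 0, 2); (1, 0, 0, 0))


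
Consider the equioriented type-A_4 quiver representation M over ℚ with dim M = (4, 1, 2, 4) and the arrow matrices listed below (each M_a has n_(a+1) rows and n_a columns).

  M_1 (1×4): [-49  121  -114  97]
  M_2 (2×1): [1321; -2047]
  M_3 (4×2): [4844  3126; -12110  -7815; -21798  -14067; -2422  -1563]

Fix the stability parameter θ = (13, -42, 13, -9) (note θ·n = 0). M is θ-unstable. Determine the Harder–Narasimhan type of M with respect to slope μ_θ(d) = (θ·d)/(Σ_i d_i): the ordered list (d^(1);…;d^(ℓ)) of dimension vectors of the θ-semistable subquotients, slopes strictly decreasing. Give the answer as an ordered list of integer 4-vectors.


Interval decomposition of M: I[1,1]^3, I[1,4], I[3,3], I[4,4]^3.
HN type (ℓ=4): μ^(1)=13; μ^(2)=2; μ^(3)=-9; μ^(4)=-29/2

((3, 0, 1, 0); (0, 0, 1, 1); (0, 0, 0, 3); (1, 1, 0, 0))


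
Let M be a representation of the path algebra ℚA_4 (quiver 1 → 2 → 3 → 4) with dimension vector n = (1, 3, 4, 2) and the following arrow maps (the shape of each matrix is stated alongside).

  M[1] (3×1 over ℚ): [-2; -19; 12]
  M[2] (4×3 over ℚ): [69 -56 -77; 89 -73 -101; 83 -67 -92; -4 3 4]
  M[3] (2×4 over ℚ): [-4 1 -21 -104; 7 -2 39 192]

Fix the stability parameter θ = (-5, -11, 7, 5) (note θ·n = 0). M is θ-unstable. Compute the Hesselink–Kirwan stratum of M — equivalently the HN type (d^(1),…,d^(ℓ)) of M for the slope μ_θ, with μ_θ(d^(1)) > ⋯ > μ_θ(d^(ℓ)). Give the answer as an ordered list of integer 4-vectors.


Via rank(M_{q-1}∘⋯∘M_p): M ≅ I[1,4], I[2,3], I[2,4], I[3,3].
μ_θ-semistable layers: μ^(1)=7; μ^(2)=6; μ^(3)=-8; μ^(4)=-11

((0, 0, 2, 0); (0, 0, 2, 2); (1, 1, 0, 0); (0, 2, 0, 0))


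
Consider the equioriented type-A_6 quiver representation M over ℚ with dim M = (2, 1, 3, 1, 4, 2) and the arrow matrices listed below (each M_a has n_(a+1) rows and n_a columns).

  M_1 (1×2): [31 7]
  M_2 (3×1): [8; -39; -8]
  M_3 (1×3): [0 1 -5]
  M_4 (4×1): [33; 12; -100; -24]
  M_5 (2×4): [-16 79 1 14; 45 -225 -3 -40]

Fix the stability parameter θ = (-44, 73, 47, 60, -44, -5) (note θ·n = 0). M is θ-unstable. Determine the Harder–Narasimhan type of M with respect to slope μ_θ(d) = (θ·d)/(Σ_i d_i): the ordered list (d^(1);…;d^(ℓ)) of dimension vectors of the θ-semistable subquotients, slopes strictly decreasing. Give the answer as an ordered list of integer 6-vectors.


Via rank(M_{q-1}∘⋯∘M_p): M ≅ I[1,1], I[1,6], I[3,3]^2, I[5,5]^2, I[5,6].
μ_θ-semistable layers: μ^(1)=47; μ^(2)=131/5; μ^(3)=-5; μ^(4)=-44

((0, 0, 2, 0, 0, 0); (0, 1, 1, 1, 1, 1); (0, 0, 0, 0, 0, 1); (2, 0, 0, 0, 3, 0))


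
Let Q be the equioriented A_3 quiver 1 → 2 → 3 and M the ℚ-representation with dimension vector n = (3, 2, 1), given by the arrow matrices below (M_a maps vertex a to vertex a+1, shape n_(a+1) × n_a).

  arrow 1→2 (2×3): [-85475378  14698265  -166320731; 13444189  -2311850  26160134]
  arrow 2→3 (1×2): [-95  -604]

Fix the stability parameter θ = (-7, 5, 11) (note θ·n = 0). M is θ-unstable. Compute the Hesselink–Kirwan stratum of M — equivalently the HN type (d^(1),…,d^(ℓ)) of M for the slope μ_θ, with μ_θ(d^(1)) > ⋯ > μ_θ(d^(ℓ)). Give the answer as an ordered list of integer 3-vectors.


Barcode: M ≅ I[1,1], I[1,2], I[1,3]. HN layers by μ_θ (3 steps, strictly decreasing):
  μ^(1)=11; μ^(2)=5; μ^(3)=-7

((0, 0, 1); (0, 2, 0); (3, 0, 0))


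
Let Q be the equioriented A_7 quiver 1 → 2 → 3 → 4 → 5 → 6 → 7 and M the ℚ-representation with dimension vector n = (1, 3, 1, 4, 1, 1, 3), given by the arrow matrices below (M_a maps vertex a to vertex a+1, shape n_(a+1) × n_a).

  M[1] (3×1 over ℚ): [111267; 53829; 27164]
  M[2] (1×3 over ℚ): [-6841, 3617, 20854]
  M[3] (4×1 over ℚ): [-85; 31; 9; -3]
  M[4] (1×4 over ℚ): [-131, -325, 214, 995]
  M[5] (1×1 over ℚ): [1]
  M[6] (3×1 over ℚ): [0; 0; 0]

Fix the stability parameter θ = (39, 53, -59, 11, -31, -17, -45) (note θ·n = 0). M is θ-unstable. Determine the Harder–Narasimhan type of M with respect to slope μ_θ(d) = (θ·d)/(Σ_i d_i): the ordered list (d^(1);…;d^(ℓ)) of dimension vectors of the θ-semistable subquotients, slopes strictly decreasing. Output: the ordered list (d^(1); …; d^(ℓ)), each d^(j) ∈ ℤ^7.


Interval decomposition of M: I[1,6], I[2,2]^2, I[4,4]^3, I[7,7]^3.
HN type (ℓ=4): μ^(1)=53; μ^(2)=11; μ^(3)=-2/3; μ^(4)=-45

((0, 2, 0, 0, 0, 0, 0); (0, 0, 0, 3, 0, 0, 0); (1, 1, 1, 1, 1, 1, 0); (0, 0, 0, 0, 0, 0, 3))


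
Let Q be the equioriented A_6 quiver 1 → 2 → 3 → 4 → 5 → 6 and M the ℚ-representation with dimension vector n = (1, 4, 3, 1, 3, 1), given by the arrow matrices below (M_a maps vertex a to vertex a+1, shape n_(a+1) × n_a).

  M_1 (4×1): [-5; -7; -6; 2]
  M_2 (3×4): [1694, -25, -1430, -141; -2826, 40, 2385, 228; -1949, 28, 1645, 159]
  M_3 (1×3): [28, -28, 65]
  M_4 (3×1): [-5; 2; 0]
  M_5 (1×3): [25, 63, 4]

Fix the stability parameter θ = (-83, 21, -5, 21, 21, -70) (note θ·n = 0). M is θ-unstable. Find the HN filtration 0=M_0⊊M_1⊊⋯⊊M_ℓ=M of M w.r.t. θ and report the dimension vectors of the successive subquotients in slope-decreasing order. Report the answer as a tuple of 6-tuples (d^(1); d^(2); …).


Via rank(M_{q-1}∘⋯∘M_p): M ≅ I[1,6], I[2,2], I[2,3]^2, I[5,5]^2.
μ_θ-semistable layers: μ^(1)=21; μ^(2)=8; μ^(3)=-12/5; μ^(4)=-83

((0, 1, 0, 0, 2, 0); (0, 2, 2, 0, 0, 0); (0, 1, 1, 1, 1, 1); (1, 0, 0, 0, 0, 0))


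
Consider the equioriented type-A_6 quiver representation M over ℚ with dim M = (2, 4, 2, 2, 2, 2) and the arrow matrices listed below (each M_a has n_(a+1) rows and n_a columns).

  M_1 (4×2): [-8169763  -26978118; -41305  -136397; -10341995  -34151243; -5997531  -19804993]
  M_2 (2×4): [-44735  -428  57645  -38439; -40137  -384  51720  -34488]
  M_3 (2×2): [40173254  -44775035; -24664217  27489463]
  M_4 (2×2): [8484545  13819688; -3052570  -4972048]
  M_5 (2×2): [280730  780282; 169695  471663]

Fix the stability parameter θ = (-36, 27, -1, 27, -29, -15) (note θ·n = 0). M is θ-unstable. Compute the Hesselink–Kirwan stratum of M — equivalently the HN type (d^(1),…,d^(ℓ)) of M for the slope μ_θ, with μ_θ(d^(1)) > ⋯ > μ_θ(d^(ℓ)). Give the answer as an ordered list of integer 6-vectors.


Interval decomposition of M: I[1,2], I[1,6], I[2,2], I[2,4], I[5,5], I[6,6].
HN type (ℓ=6): μ^(1)=27; μ^(2)=13; μ^(3)=9/5; μ^(4)=-15; μ^(5)=-29; μ^(6)=-36

((0, 2, 0, 1, 0, 0); (0, 1, 1, 0, 0, 0); (0, 1, 1, 1, 1, 1); (0, 0, 0, 0, 0, 1); (0, 0, 0, 0, 1, 0); (2, 0, 0, 0, 0, 0))


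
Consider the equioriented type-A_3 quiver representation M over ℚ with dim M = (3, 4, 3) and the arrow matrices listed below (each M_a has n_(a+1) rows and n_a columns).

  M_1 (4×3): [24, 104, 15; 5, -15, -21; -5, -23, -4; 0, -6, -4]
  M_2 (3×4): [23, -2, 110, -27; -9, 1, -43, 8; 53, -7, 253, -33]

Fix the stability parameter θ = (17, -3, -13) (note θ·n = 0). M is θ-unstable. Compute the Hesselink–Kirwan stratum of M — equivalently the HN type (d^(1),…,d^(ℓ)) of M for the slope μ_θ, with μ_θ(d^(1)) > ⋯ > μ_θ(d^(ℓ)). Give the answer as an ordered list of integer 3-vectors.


Via rank(M_{q-1}∘⋯∘M_p): M ≅ I[1,3]^3, I[2,2].
μ_θ-semistable layers: μ^(1)=1/3; μ^(2)=-3

((3, 3, 3); (0, 1, 0))


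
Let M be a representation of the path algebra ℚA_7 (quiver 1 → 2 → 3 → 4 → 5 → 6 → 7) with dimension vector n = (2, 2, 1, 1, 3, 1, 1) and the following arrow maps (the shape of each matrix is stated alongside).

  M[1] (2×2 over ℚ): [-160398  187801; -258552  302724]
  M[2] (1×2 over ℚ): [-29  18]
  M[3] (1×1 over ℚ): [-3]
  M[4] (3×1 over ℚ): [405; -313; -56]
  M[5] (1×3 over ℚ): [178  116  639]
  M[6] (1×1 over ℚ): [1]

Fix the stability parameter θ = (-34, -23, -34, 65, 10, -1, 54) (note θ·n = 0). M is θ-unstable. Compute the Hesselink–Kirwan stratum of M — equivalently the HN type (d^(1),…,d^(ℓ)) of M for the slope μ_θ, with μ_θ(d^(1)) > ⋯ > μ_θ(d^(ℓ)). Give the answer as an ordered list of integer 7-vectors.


Via rank(M_{q-1}∘⋯∘M_p): M ≅ I[1,1], I[1,7], I[2,2], I[5,5]^2.
μ_θ-semistable layers: μ^(1)=54; μ^(2)=74/3; μ^(3)=10; μ^(4)=-23; μ^(5)=-57/2; μ^(6)=-34

((0, 0, 0, 0, 0, 0, 1); (0, 0, 0, 1, 1, 1, 0); (0, 0, 0, 0, 2, 0, 0); (0, 1, 0, 0, 0, 0, 0); (0, 1, 1, 0, 0, 0, 0); (2, 0, 0, 0, 0, 0, 0))


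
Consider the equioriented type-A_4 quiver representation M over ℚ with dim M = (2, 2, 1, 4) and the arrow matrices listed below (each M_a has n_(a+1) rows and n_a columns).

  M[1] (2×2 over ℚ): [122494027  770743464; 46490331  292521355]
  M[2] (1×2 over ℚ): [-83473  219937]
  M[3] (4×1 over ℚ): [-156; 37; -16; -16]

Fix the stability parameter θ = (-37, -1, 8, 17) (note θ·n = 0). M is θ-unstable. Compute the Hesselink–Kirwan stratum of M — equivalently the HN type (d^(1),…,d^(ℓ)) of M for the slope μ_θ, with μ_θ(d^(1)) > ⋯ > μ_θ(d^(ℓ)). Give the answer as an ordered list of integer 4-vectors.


Interval decomposition of M: I[1,2], I[1,4], I[4,4]^3.
HN type (ℓ=4): μ^(1)=17; μ^(2)=8; μ^(3)=-1; μ^(4)=-37

((0, 0, 0, 4); (0, 0, 1, 0); (0, 2, 0, 0); (2, 0, 0, 0))


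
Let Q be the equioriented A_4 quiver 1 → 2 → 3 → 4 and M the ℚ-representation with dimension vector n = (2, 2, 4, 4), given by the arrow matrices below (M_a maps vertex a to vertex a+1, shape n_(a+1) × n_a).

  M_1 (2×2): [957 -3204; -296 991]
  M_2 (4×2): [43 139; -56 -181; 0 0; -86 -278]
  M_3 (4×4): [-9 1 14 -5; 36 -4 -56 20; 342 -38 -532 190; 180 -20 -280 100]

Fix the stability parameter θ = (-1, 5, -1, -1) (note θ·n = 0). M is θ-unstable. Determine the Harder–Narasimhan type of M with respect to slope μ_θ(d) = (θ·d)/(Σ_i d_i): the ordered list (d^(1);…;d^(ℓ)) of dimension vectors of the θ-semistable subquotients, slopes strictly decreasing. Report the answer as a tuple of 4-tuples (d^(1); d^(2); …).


Barcode: M ≅ I[1,3], I[1,4], I[3,3]^2, I[4,4]^3. HN layers by μ_θ (3 steps, strictly decreasing):
  μ^(1)=2; μ^(2)=1; μ^(3)=-1

((0, 1, 1, 0); (0, 1, 1, 1); (2, 0, 2, 3))


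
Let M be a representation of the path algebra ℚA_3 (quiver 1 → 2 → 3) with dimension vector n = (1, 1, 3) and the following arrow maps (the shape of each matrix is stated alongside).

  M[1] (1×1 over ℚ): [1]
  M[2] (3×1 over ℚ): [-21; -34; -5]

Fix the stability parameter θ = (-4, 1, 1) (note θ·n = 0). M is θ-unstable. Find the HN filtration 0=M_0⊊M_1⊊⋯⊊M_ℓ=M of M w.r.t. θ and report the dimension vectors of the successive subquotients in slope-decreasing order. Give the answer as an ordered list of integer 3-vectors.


Interval decomposition of M: I[1,3], I[3,3]^2.
HN type (ℓ=2): μ^(1)=1; μ^(2)=-4

((0, 1, 3); (1, 0, 0))


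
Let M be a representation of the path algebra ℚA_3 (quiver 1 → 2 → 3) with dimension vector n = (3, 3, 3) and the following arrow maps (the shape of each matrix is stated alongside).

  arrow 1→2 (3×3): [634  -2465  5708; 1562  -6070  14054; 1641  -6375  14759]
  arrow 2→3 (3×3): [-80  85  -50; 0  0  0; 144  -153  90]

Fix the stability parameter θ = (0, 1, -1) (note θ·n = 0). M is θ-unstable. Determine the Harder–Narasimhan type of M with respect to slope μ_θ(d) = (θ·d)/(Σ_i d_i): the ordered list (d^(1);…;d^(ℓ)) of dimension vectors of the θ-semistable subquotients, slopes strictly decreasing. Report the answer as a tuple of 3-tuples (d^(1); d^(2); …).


Via rank(M_{q-1}∘⋯∘M_p): M ≅ I[1,1], I[1,2]^2, I[2,3], I[3,3]^2.
μ_θ-semistable layers: μ^(1)=1; μ^(2)=0; μ^(3)=-1

((0, 2, 0); (3, 1, 1); (0, 0, 2))


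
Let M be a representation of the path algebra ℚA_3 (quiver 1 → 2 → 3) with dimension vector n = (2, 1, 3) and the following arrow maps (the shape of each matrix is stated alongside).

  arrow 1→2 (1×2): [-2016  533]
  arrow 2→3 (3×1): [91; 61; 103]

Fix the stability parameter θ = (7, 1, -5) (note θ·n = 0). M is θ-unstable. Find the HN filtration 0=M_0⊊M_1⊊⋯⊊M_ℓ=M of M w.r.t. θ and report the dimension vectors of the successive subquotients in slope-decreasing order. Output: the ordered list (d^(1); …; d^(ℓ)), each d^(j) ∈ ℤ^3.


Interval decomposition of M: I[1,1], I[1,3], I[3,3]^2.
HN type (ℓ=3): μ^(1)=7; μ^(2)=1; μ^(3)=-5

((1, 0, 0); (1, 1, 1); (0, 0, 2))


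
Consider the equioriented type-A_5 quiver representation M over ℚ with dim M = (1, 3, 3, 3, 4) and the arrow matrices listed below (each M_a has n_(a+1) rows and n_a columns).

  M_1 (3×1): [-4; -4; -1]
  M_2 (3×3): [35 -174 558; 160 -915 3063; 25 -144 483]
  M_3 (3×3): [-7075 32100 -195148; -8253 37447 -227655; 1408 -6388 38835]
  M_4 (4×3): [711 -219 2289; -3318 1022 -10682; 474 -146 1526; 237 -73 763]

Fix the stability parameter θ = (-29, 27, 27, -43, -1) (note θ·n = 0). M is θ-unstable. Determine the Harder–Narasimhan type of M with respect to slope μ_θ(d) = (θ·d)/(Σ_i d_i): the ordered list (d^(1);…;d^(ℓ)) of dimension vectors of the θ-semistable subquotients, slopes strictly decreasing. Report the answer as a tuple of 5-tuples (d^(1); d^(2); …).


Via rank(M_{q-1}∘⋯∘M_p): M ≅ I[1,5], I[2,4]^2, I[5,5]^3.
μ_θ-semistable layers: μ^(1)=11/3; μ^(2)=5/2; μ^(3)=-1; μ^(4)=-29

((0, 2, 2, 2, 0); (0, 1, 1, 1, 1); (0, 0, 0, 0, 3); (1, 0, 0, 0, 0))
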